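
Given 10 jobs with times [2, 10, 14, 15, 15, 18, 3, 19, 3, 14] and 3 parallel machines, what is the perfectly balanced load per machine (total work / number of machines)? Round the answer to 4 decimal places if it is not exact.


Total processing time = 2 + 10 + 14 + 15 + 15 + 18 + 3 + 19 + 3 + 14 = 113
Number of machines = 3
Ideal balanced load = 113 / 3 = 37.6667

37.6667


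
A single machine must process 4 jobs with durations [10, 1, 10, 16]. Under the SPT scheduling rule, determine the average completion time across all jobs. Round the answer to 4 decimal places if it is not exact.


Sort jobs by processing time (SPT order): [1, 10, 10, 16]
Compute completion times sequentially:
  Job 1: processing = 1, completes at 1
  Job 2: processing = 10, completes at 11
  Job 3: processing = 10, completes at 21
  Job 4: processing = 16, completes at 37
Sum of completion times = 70
Average completion time = 70/4 = 17.5

17.5


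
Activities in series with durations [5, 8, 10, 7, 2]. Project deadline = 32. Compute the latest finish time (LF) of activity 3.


LF(activity 3) = deadline - sum of successor durations
Successors: activities 4 through 5 with durations [7, 2]
Sum of successor durations = 9
LF = 32 - 9 = 23

23


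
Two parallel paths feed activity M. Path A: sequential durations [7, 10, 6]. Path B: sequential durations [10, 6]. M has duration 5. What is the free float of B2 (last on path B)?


ES(B2) = sum of predecessors on chain B = 10
EF(B2) = ES + duration = 10 + 6 = 16
Successor of B2 is M. ES(M) = max(sum(A), sum(B)) = max(23, 16) = 23
Free float = ES(successor) - EF(current) = 23 - 16 = 7

7


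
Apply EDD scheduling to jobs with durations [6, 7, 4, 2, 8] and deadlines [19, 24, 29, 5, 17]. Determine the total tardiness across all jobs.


Sort by due date (EDD order): [(2, 5), (8, 17), (6, 19), (7, 24), (4, 29)]
Compute completion times and tardiness:
  Job 1: p=2, d=5, C=2, tardiness=max(0,2-5)=0
  Job 2: p=8, d=17, C=10, tardiness=max(0,10-17)=0
  Job 3: p=6, d=19, C=16, tardiness=max(0,16-19)=0
  Job 4: p=7, d=24, C=23, tardiness=max(0,23-24)=0
  Job 5: p=4, d=29, C=27, tardiness=max(0,27-29)=0
Total tardiness = 0

0


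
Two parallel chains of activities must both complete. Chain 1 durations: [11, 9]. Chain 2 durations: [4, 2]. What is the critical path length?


Path A total = 11 + 9 = 20
Path B total = 4 + 2 = 6
Critical path = longest path = max(20, 6) = 20

20


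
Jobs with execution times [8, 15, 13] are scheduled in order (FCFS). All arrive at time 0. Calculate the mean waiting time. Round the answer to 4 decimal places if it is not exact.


FCFS order (as given): [8, 15, 13]
Waiting times:
  Job 1: wait = 0
  Job 2: wait = 8
  Job 3: wait = 23
Sum of waiting times = 31
Average waiting time = 31/3 = 10.3333

10.3333


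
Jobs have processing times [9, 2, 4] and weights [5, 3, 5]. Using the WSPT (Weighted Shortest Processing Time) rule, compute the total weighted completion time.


Compute p/w ratios and sort ascending (WSPT): [(2, 3), (4, 5), (9, 5)]
Compute weighted completion times:
  Job (p=2,w=3): C=2, w*C=3*2=6
  Job (p=4,w=5): C=6, w*C=5*6=30
  Job (p=9,w=5): C=15, w*C=5*15=75
Total weighted completion time = 111

111


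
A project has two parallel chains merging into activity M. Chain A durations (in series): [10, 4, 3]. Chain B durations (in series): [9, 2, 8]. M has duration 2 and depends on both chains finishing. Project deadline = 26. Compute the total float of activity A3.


Forward pass: ES(A3) = sum of predecessors on chain A = 14
EF = ES + duration = 14 + 3 = 17
Backward pass: LF(M) = deadline = 26; LS(M) = 26 - 2 = 24
LF(A3) = LS(M) - sum(successors on chain A) = 24 - 0 = 24
LS = LF - duration = 24 - 3 = 21
Total float = LS - ES = 21 - 14 = 7

7


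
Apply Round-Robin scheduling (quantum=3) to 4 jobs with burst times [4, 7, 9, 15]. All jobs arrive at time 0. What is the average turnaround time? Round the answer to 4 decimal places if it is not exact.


Time quantum = 3
Execution trace:
  J1 runs 3 units, time = 3
  J2 runs 3 units, time = 6
  J3 runs 3 units, time = 9
  J4 runs 3 units, time = 12
  J1 runs 1 units, time = 13
  J2 runs 3 units, time = 16
  J3 runs 3 units, time = 19
  J4 runs 3 units, time = 22
  J2 runs 1 units, time = 23
  J3 runs 3 units, time = 26
  J4 runs 3 units, time = 29
  J4 runs 3 units, time = 32
  J4 runs 3 units, time = 35
Finish times: [13, 23, 26, 35]
Average turnaround = 97/4 = 24.25

24.25


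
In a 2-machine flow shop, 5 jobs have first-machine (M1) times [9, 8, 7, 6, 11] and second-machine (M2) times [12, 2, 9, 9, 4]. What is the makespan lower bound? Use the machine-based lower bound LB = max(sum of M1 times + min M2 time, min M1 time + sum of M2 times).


LB1 = sum(M1 times) + min(M2 times) = 41 + 2 = 43
LB2 = min(M1 times) + sum(M2 times) = 6 + 36 = 42
Lower bound = max(LB1, LB2) = max(43, 42) = 43

43


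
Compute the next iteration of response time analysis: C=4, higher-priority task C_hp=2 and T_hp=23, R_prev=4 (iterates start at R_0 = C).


R_next = C + ceil(R_prev / T_hp) * C_hp
ceil(4 / 23) = ceil(0.1739) = 1
Interference = 1 * 2 = 2
R_next = 4 + 2 = 6

6


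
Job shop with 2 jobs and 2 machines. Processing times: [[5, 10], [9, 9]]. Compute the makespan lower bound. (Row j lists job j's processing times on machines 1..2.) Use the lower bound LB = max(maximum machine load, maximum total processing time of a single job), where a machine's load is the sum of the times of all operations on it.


Machine loads:
  Machine 1: 5 + 9 = 14
  Machine 2: 10 + 9 = 19
Max machine load = 19
Job totals:
  Job 1: 15
  Job 2: 18
Max job total = 18
Lower bound = max(19, 18) = 19

19


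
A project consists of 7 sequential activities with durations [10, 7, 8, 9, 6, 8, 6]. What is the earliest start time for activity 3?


Activity 3 starts after activities 1 through 2 complete.
Predecessor durations: [10, 7]
ES = 10 + 7 = 17

17


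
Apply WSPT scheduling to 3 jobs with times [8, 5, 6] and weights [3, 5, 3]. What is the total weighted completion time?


Compute p/w ratios and sort ascending (WSPT): [(5, 5), (6, 3), (8, 3)]
Compute weighted completion times:
  Job (p=5,w=5): C=5, w*C=5*5=25
  Job (p=6,w=3): C=11, w*C=3*11=33
  Job (p=8,w=3): C=19, w*C=3*19=57
Total weighted completion time = 115

115


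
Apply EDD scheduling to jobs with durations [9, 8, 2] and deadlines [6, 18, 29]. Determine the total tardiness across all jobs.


Sort by due date (EDD order): [(9, 6), (8, 18), (2, 29)]
Compute completion times and tardiness:
  Job 1: p=9, d=6, C=9, tardiness=max(0,9-6)=3
  Job 2: p=8, d=18, C=17, tardiness=max(0,17-18)=0
  Job 3: p=2, d=29, C=19, tardiness=max(0,19-29)=0
Total tardiness = 3

3


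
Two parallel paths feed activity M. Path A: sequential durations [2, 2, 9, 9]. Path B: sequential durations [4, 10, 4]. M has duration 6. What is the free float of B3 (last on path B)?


ES(B3) = sum of predecessors on chain B = 14
EF(B3) = ES + duration = 14 + 4 = 18
Successor of B3 is M. ES(M) = max(sum(A), sum(B)) = max(22, 18) = 22
Free float = ES(successor) - EF(current) = 22 - 18 = 4

4


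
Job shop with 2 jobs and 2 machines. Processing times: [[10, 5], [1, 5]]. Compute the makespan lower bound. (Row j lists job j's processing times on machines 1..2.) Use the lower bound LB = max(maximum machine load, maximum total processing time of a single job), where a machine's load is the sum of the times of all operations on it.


Machine loads:
  Machine 1: 10 + 1 = 11
  Machine 2: 5 + 5 = 10
Max machine load = 11
Job totals:
  Job 1: 15
  Job 2: 6
Max job total = 15
Lower bound = max(11, 15) = 15

15


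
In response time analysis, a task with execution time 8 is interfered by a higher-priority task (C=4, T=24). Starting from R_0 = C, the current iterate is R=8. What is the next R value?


R_next = C + ceil(R_prev / T_hp) * C_hp
ceil(8 / 24) = ceil(0.3333) = 1
Interference = 1 * 4 = 4
R_next = 8 + 4 = 12

12


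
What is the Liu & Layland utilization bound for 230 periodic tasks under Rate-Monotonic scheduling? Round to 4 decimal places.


Compute 2^(1/230) = 1.0030182291
Subtract 1: 1.0030182291 - 1 = 0.0030182291
Multiply by n: 230 * 0.0030182291 = 0.6941926930
Round to 4 dp: 0.6942

0.6942


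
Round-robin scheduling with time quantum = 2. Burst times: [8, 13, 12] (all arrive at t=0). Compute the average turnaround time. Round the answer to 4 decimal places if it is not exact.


Time quantum = 2
Execution trace:
  J1 runs 2 units, time = 2
  J2 runs 2 units, time = 4
  J3 runs 2 units, time = 6
  J1 runs 2 units, time = 8
  J2 runs 2 units, time = 10
  J3 runs 2 units, time = 12
  J1 runs 2 units, time = 14
  J2 runs 2 units, time = 16
  J3 runs 2 units, time = 18
  J1 runs 2 units, time = 20
  J2 runs 2 units, time = 22
  J3 runs 2 units, time = 24
  J2 runs 2 units, time = 26
  J3 runs 2 units, time = 28
  J2 runs 2 units, time = 30
  J3 runs 2 units, time = 32
  J2 runs 1 units, time = 33
Finish times: [20, 33, 32]
Average turnaround = 85/3 = 28.3333

28.3333


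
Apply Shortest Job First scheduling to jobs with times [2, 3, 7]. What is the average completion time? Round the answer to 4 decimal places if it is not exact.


SJF order (ascending): [2, 3, 7]
Completion times:
  Job 1: burst=2, C=2
  Job 2: burst=3, C=5
  Job 3: burst=7, C=12
Average completion = 19/3 = 6.3333

6.3333


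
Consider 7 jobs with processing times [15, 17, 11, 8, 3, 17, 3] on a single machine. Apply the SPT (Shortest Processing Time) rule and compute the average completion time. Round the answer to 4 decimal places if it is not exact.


Sort jobs by processing time (SPT order): [3, 3, 8, 11, 15, 17, 17]
Compute completion times sequentially:
  Job 1: processing = 3, completes at 3
  Job 2: processing = 3, completes at 6
  Job 3: processing = 8, completes at 14
  Job 4: processing = 11, completes at 25
  Job 5: processing = 15, completes at 40
  Job 6: processing = 17, completes at 57
  Job 7: processing = 17, completes at 74
Sum of completion times = 219
Average completion time = 219/7 = 31.2857

31.2857


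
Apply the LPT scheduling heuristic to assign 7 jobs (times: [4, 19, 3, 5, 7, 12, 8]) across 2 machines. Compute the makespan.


Sort jobs in decreasing order (LPT): [19, 12, 8, 7, 5, 4, 3]
Assign each job to the least loaded machine:
  Machine 1: jobs [19, 7, 3], load = 29
  Machine 2: jobs [12, 8, 5, 4], load = 29
Makespan = max load = 29

29


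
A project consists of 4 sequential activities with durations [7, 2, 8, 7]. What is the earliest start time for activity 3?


Activity 3 starts after activities 1 through 2 complete.
Predecessor durations: [7, 2]
ES = 7 + 2 = 9

9


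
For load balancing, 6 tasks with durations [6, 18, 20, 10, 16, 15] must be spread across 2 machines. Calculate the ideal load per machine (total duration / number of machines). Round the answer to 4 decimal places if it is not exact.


Total processing time = 6 + 18 + 20 + 10 + 16 + 15 = 85
Number of machines = 2
Ideal balanced load = 85 / 2 = 42.5

42.5


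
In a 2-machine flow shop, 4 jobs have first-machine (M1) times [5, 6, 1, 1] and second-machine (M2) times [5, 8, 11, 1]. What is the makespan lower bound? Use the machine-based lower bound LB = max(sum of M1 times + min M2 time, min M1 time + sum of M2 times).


LB1 = sum(M1 times) + min(M2 times) = 13 + 1 = 14
LB2 = min(M1 times) + sum(M2 times) = 1 + 25 = 26
Lower bound = max(LB1, LB2) = max(14, 26) = 26

26


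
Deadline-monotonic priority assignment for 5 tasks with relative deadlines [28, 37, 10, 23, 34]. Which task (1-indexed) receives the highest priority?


Sort tasks by relative deadline (ascending):
  Task 3: deadline = 10
  Task 4: deadline = 23
  Task 1: deadline = 28
  Task 5: deadline = 34
  Task 2: deadline = 37
Priority order (highest first): [3, 4, 1, 5, 2]
Highest priority task = 3

3


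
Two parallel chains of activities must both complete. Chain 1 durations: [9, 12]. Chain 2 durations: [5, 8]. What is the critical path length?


Path A total = 9 + 12 = 21
Path B total = 5 + 8 = 13
Critical path = longest path = max(21, 13) = 21

21


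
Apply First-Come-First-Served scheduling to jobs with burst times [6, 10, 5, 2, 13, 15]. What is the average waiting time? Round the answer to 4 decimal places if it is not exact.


FCFS order (as given): [6, 10, 5, 2, 13, 15]
Waiting times:
  Job 1: wait = 0
  Job 2: wait = 6
  Job 3: wait = 16
  Job 4: wait = 21
  Job 5: wait = 23
  Job 6: wait = 36
Sum of waiting times = 102
Average waiting time = 102/6 = 17.0

17.0


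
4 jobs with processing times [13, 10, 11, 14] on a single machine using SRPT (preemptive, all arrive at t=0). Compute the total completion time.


Since all jobs arrive at t=0, SRPT equals SPT ordering.
SPT order: [10, 11, 13, 14]
Completion times:
  Job 1: p=10, C=10
  Job 2: p=11, C=21
  Job 3: p=13, C=34
  Job 4: p=14, C=48
Total completion time = 10 + 21 + 34 + 48 = 113

113


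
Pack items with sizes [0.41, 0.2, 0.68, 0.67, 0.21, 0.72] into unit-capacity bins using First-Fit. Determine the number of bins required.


Place items sequentially using First-Fit:
  Item 0.41 -> new Bin 1
  Item 0.2 -> Bin 1 (now 0.61)
  Item 0.68 -> new Bin 2
  Item 0.67 -> new Bin 3
  Item 0.21 -> Bin 1 (now 0.82)
  Item 0.72 -> new Bin 4
Total bins used = 4

4


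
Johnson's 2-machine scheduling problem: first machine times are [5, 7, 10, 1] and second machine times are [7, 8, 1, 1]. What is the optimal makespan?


Apply Johnson's rule:
  Group 1 (a <= b): [(4, 1, 1), (1, 5, 7), (2, 7, 8)]
  Group 2 (a > b): [(3, 10, 1)]
Optimal job order: [4, 1, 2, 3]
Schedule:
  Job 4: M1 done at 1, M2 done at 2
  Job 1: M1 done at 6, M2 done at 13
  Job 2: M1 done at 13, M2 done at 21
  Job 3: M1 done at 23, M2 done at 24
Makespan = 24

24


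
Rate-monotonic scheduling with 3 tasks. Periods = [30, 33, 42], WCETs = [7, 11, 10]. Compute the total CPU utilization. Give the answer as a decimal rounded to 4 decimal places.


Compute individual utilizations (exact fractions):
  Task 1: C/T = 7/30 (approx. 0.2333)
  Task 2: C/T = 11/33 = 1/3 (approx. 0.3333)
  Task 3: C/T = 10/42 = 5/21 (approx. 0.2381)
Total utilization U = 7/30 + 1/3 + 5/21 = 169/210
Rounded to 4 decimal places: U = 0.8048
RM (Liu & Layland) bound for 3 tasks = 0.779763; compare with U = 169/210 (approx. 0.804762)
bound < U <= 1, so the RM sufficient condition is not met (inconclusive; an exact test such as response-time analysis is needed).

0.8048


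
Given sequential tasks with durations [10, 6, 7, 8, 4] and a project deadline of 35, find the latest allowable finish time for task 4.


LF(activity 4) = deadline - sum of successor durations
Successors: activities 5 through 5 with durations [4]
Sum of successor durations = 4
LF = 35 - 4 = 31

31


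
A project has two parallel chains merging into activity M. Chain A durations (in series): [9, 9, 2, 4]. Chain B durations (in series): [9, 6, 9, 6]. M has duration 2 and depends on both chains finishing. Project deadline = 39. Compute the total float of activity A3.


Forward pass: ES(A3) = sum of predecessors on chain A = 18
EF = ES + duration = 18 + 2 = 20
Backward pass: LF(M) = deadline = 39; LS(M) = 39 - 2 = 37
LF(A3) = LS(M) - sum(successors on chain A) = 37 - 4 = 33
LS = LF - duration = 33 - 2 = 31
Total float = LS - ES = 31 - 18 = 13

13


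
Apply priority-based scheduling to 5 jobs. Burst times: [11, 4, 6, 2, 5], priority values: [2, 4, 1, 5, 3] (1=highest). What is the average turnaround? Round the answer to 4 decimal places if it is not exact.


Sort by priority (ascending = highest first):
Order: [(1, 6), (2, 11), (3, 5), (4, 4), (5, 2)]
Completion times:
  Priority 1, burst=6, C=6
  Priority 2, burst=11, C=17
  Priority 3, burst=5, C=22
  Priority 4, burst=4, C=26
  Priority 5, burst=2, C=28
Average turnaround = 99/5 = 19.8

19.8


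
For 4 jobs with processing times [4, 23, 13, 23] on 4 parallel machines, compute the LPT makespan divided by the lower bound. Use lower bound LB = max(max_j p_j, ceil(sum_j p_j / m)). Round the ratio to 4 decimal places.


LPT order: [23, 23, 13, 4]
Machine loads after assignment: [23, 23, 13, 4]
LPT makespan = 23
Lower bound = max(max_job, ceil(total/4)) = max(23, 16) = 23
Ratio = 23 / 23 = 1.0

1.0


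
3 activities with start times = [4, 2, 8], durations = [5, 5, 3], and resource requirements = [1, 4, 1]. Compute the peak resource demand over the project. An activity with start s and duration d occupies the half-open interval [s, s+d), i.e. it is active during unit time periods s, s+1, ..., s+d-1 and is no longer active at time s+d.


Each activity i is active on [start_i, start_i + duration_i).
Compute total resource usage per time slot:
  t=0: active resources = [], total = 0
  t=1: active resources = [], total = 0
  t=2: active resources = [4], total = 4
  t=3: active resources = [4], total = 4
  t=4: active resources = [1, 4], total = 5
  t=5: active resources = [1, 4], total = 5
  t=6: active resources = [1, 4], total = 5
  t=7: active resources = [1], total = 1
  t=8: active resources = [1, 1], total = 2
  t=9: active resources = [1], total = 1
  t=10: active resources = [1], total = 1
Peak resource demand = 5

5


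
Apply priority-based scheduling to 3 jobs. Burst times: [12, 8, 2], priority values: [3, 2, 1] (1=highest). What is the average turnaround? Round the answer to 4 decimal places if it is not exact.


Sort by priority (ascending = highest first):
Order: [(1, 2), (2, 8), (3, 12)]
Completion times:
  Priority 1, burst=2, C=2
  Priority 2, burst=8, C=10
  Priority 3, burst=12, C=22
Average turnaround = 34/3 = 11.3333

11.3333


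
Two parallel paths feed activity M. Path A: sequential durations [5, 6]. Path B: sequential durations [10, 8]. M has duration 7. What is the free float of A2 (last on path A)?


ES(A2) = sum of predecessors on chain A = 5
EF(A2) = ES + duration = 5 + 6 = 11
Successor of A2 is M. ES(M) = max(sum(A), sum(B)) = max(11, 18) = 18
Free float = ES(successor) - EF(current) = 18 - 11 = 7

7


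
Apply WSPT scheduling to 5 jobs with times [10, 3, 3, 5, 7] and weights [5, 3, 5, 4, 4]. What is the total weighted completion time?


Compute p/w ratios and sort ascending (WSPT): [(3, 5), (3, 3), (5, 4), (7, 4), (10, 5)]
Compute weighted completion times:
  Job (p=3,w=5): C=3, w*C=5*3=15
  Job (p=3,w=3): C=6, w*C=3*6=18
  Job (p=5,w=4): C=11, w*C=4*11=44
  Job (p=7,w=4): C=18, w*C=4*18=72
  Job (p=10,w=5): C=28, w*C=5*28=140
Total weighted completion time = 289

289


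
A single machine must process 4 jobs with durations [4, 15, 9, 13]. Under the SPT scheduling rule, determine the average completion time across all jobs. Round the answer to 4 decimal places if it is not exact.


Sort jobs by processing time (SPT order): [4, 9, 13, 15]
Compute completion times sequentially:
  Job 1: processing = 4, completes at 4
  Job 2: processing = 9, completes at 13
  Job 3: processing = 13, completes at 26
  Job 4: processing = 15, completes at 41
Sum of completion times = 84
Average completion time = 84/4 = 21.0

21.0


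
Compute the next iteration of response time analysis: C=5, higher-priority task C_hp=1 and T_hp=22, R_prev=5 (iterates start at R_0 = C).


R_next = C + ceil(R_prev / T_hp) * C_hp
ceil(5 / 22) = ceil(0.2273) = 1
Interference = 1 * 1 = 1
R_next = 5 + 1 = 6

6


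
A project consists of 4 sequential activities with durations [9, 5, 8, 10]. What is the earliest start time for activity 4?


Activity 4 starts after activities 1 through 3 complete.
Predecessor durations: [9, 5, 8]
ES = 9 + 5 + 8 = 22

22


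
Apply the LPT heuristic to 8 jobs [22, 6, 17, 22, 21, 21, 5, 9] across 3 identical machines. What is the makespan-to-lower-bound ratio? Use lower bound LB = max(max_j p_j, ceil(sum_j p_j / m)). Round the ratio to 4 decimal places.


LPT order: [22, 22, 21, 21, 17, 9, 6, 5]
Machine loads after assignment: [39, 42, 42]
LPT makespan = 42
Lower bound = max(max_job, ceil(total/3)) = max(22, 41) = 41
Ratio = 42 / 41 = 1.0244

1.0244


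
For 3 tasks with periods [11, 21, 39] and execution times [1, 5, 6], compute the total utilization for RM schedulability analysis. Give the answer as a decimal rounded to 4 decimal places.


Compute individual utilizations (exact fractions):
  Task 1: C/T = 1/11 (approx. 0.0909)
  Task 2: C/T = 5/21 (approx. 0.2381)
  Task 3: C/T = 6/39 = 2/13 (approx. 0.1538)
Total utilization U = 1/11 + 5/21 + 2/13 = 1450/3003
Rounded to 4 decimal places: U = 0.4829
RM (Liu & Layland) bound for 3 tasks = 0.779763; compare with U = 1450/3003 (approx. 0.482850)
U <= bound, so schedulable by RM sufficient condition.

0.4829


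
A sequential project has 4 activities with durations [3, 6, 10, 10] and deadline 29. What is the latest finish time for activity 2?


LF(activity 2) = deadline - sum of successor durations
Successors: activities 3 through 4 with durations [10, 10]
Sum of successor durations = 20
LF = 29 - 20 = 9

9


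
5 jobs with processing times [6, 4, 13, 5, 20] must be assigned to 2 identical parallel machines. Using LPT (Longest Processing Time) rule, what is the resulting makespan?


Sort jobs in decreasing order (LPT): [20, 13, 6, 5, 4]
Assign each job to the least loaded machine:
  Machine 1: jobs [20, 4], load = 24
  Machine 2: jobs [13, 6, 5], load = 24
Makespan = max load = 24

24


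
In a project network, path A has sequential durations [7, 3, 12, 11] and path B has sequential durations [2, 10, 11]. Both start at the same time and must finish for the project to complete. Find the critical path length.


Path A total = 7 + 3 + 12 + 11 = 33
Path B total = 2 + 10 + 11 = 23
Critical path = longest path = max(33, 23) = 33

33


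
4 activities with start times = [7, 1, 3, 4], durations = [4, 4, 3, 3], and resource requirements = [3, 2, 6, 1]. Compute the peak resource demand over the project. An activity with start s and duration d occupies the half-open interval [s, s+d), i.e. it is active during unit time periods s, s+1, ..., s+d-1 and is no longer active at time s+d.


Each activity i is active on [start_i, start_i + duration_i).
Compute total resource usage per time slot:
  t=0: active resources = [], total = 0
  t=1: active resources = [2], total = 2
  t=2: active resources = [2], total = 2
  t=3: active resources = [2, 6], total = 8
  t=4: active resources = [2, 6, 1], total = 9
  t=5: active resources = [6, 1], total = 7
  t=6: active resources = [1], total = 1
  t=7: active resources = [3], total = 3
  t=8: active resources = [3], total = 3
  t=9: active resources = [3], total = 3
  t=10: active resources = [3], total = 3
Peak resource demand = 9

9


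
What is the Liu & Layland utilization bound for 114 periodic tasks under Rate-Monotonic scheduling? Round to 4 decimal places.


Compute 2^(1/114) = 1.0060987606
Subtract 1: 1.0060987606 - 1 = 0.0060987606
Multiply by n: 114 * 0.0060987606 = 0.6952587084
Round to 4 dp: 0.6953

0.6953


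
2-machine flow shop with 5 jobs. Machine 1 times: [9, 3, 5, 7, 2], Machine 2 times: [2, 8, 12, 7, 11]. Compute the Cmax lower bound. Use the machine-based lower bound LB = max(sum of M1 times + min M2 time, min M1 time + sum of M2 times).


LB1 = sum(M1 times) + min(M2 times) = 26 + 2 = 28
LB2 = min(M1 times) + sum(M2 times) = 2 + 40 = 42
Lower bound = max(LB1, LB2) = max(28, 42) = 42

42


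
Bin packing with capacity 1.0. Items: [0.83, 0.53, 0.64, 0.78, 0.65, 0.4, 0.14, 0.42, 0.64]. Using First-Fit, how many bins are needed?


Place items sequentially using First-Fit:
  Item 0.83 -> new Bin 1
  Item 0.53 -> new Bin 2
  Item 0.64 -> new Bin 3
  Item 0.78 -> new Bin 4
  Item 0.65 -> new Bin 5
  Item 0.4 -> Bin 2 (now 0.93)
  Item 0.14 -> Bin 1 (now 0.97)
  Item 0.42 -> new Bin 6
  Item 0.64 -> new Bin 7
Total bins used = 7

7


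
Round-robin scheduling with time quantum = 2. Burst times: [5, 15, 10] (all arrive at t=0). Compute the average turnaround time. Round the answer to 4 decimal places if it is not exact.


Time quantum = 2
Execution trace:
  J1 runs 2 units, time = 2
  J2 runs 2 units, time = 4
  J3 runs 2 units, time = 6
  J1 runs 2 units, time = 8
  J2 runs 2 units, time = 10
  J3 runs 2 units, time = 12
  J1 runs 1 units, time = 13
  J2 runs 2 units, time = 15
  J3 runs 2 units, time = 17
  J2 runs 2 units, time = 19
  J3 runs 2 units, time = 21
  J2 runs 2 units, time = 23
  J3 runs 2 units, time = 25
  J2 runs 2 units, time = 27
  J2 runs 2 units, time = 29
  J2 runs 1 units, time = 30
Finish times: [13, 30, 25]
Average turnaround = 68/3 = 22.6667

22.6667


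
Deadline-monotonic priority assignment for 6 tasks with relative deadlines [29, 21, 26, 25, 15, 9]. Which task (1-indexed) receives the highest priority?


Sort tasks by relative deadline (ascending):
  Task 6: deadline = 9
  Task 5: deadline = 15
  Task 2: deadline = 21
  Task 4: deadline = 25
  Task 3: deadline = 26
  Task 1: deadline = 29
Priority order (highest first): [6, 5, 2, 4, 3, 1]
Highest priority task = 6

6


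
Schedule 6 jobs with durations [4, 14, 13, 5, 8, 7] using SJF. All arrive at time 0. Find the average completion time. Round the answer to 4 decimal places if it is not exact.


SJF order (ascending): [4, 5, 7, 8, 13, 14]
Completion times:
  Job 1: burst=4, C=4
  Job 2: burst=5, C=9
  Job 3: burst=7, C=16
  Job 4: burst=8, C=24
  Job 5: burst=13, C=37
  Job 6: burst=14, C=51
Average completion = 141/6 = 23.5

23.5


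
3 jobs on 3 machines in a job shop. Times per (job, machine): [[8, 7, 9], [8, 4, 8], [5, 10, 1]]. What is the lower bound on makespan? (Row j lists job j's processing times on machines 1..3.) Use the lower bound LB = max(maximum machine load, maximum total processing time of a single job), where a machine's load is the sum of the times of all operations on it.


Machine loads:
  Machine 1: 8 + 8 + 5 = 21
  Machine 2: 7 + 4 + 10 = 21
  Machine 3: 9 + 8 + 1 = 18
Max machine load = 21
Job totals:
  Job 1: 24
  Job 2: 20
  Job 3: 16
Max job total = 24
Lower bound = max(21, 24) = 24

24


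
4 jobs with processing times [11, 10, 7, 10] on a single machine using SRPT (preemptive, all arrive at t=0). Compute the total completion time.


Since all jobs arrive at t=0, SRPT equals SPT ordering.
SPT order: [7, 10, 10, 11]
Completion times:
  Job 1: p=7, C=7
  Job 2: p=10, C=17
  Job 3: p=10, C=27
  Job 4: p=11, C=38
Total completion time = 7 + 17 + 27 + 38 = 89

89


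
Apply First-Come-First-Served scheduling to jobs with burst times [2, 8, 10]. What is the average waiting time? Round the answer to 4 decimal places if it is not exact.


FCFS order (as given): [2, 8, 10]
Waiting times:
  Job 1: wait = 0
  Job 2: wait = 2
  Job 3: wait = 10
Sum of waiting times = 12
Average waiting time = 12/3 = 4.0

4.0


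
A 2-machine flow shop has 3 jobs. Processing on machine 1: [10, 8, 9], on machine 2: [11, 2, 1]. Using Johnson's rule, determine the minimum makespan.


Apply Johnson's rule:
  Group 1 (a <= b): [(1, 10, 11)]
  Group 2 (a > b): [(2, 8, 2), (3, 9, 1)]
Optimal job order: [1, 2, 3]
Schedule:
  Job 1: M1 done at 10, M2 done at 21
  Job 2: M1 done at 18, M2 done at 23
  Job 3: M1 done at 27, M2 done at 28
Makespan = 28

28


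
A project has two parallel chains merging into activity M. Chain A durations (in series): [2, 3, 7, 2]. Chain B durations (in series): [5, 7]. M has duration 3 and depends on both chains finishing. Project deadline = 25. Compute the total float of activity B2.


Forward pass: ES(B2) = sum of predecessors on chain B = 5
EF = ES + duration = 5 + 7 = 12
Backward pass: LF(M) = deadline = 25; LS(M) = 25 - 3 = 22
LF(B2) = LS(M) - sum(successors on chain B) = 22 - 0 = 22
LS = LF - duration = 22 - 7 = 15
Total float = LS - ES = 15 - 5 = 10

10


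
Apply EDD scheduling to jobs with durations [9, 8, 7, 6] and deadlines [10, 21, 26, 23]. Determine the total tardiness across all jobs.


Sort by due date (EDD order): [(9, 10), (8, 21), (6, 23), (7, 26)]
Compute completion times and tardiness:
  Job 1: p=9, d=10, C=9, tardiness=max(0,9-10)=0
  Job 2: p=8, d=21, C=17, tardiness=max(0,17-21)=0
  Job 3: p=6, d=23, C=23, tardiness=max(0,23-23)=0
  Job 4: p=7, d=26, C=30, tardiness=max(0,30-26)=4
Total tardiness = 4

4


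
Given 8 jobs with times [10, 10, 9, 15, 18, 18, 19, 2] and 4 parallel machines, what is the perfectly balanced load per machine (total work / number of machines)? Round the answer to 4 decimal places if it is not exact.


Total processing time = 10 + 10 + 9 + 15 + 18 + 18 + 19 + 2 = 101
Number of machines = 4
Ideal balanced load = 101 / 4 = 25.25

25.25


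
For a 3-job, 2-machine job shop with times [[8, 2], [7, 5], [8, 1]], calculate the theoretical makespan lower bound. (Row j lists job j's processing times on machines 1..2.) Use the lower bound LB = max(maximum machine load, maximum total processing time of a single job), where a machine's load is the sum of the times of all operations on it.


Machine loads:
  Machine 1: 8 + 7 + 8 = 23
  Machine 2: 2 + 5 + 1 = 8
Max machine load = 23
Job totals:
  Job 1: 10
  Job 2: 12
  Job 3: 9
Max job total = 12
Lower bound = max(23, 12) = 23

23


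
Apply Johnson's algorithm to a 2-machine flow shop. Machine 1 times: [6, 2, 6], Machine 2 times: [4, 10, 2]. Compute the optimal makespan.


Apply Johnson's rule:
  Group 1 (a <= b): [(2, 2, 10)]
  Group 2 (a > b): [(1, 6, 4), (3, 6, 2)]
Optimal job order: [2, 1, 3]
Schedule:
  Job 2: M1 done at 2, M2 done at 12
  Job 1: M1 done at 8, M2 done at 16
  Job 3: M1 done at 14, M2 done at 18
Makespan = 18

18


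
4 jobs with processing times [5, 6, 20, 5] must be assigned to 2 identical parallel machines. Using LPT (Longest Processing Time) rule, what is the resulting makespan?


Sort jobs in decreasing order (LPT): [20, 6, 5, 5]
Assign each job to the least loaded machine:
  Machine 1: jobs [20], load = 20
  Machine 2: jobs [6, 5, 5], load = 16
Makespan = max load = 20

20


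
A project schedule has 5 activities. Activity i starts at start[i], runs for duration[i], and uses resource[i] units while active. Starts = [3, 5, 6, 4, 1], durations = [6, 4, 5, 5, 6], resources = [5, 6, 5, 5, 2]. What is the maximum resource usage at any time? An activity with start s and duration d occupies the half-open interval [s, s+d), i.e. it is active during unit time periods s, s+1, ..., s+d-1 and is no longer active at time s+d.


Each activity i is active on [start_i, start_i + duration_i).
Compute total resource usage per time slot:
  t=0: active resources = [], total = 0
  t=1: active resources = [2], total = 2
  t=2: active resources = [2], total = 2
  t=3: active resources = [5, 2], total = 7
  t=4: active resources = [5, 5, 2], total = 12
  t=5: active resources = [5, 6, 5, 2], total = 18
  t=6: active resources = [5, 6, 5, 5, 2], total = 23
  t=7: active resources = [5, 6, 5, 5], total = 21
  t=8: active resources = [5, 6, 5, 5], total = 21
  t=9: active resources = [5], total = 5
  t=10: active resources = [5], total = 5
Peak resource demand = 23

23


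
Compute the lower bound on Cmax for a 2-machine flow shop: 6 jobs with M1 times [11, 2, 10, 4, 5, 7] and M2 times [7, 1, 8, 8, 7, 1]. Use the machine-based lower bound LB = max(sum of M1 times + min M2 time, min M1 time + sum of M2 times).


LB1 = sum(M1 times) + min(M2 times) = 39 + 1 = 40
LB2 = min(M1 times) + sum(M2 times) = 2 + 32 = 34
Lower bound = max(LB1, LB2) = max(40, 34) = 40

40


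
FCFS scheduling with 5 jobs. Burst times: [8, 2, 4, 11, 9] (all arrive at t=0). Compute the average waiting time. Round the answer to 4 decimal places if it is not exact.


FCFS order (as given): [8, 2, 4, 11, 9]
Waiting times:
  Job 1: wait = 0
  Job 2: wait = 8
  Job 3: wait = 10
  Job 4: wait = 14
  Job 5: wait = 25
Sum of waiting times = 57
Average waiting time = 57/5 = 11.4

11.4


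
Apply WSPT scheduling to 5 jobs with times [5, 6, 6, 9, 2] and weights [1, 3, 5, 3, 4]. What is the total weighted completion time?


Compute p/w ratios and sort ascending (WSPT): [(2, 4), (6, 5), (6, 3), (9, 3), (5, 1)]
Compute weighted completion times:
  Job (p=2,w=4): C=2, w*C=4*2=8
  Job (p=6,w=5): C=8, w*C=5*8=40
  Job (p=6,w=3): C=14, w*C=3*14=42
  Job (p=9,w=3): C=23, w*C=3*23=69
  Job (p=5,w=1): C=28, w*C=1*28=28
Total weighted completion time = 187

187


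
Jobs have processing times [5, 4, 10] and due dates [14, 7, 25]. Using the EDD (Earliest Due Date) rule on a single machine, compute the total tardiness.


Sort by due date (EDD order): [(4, 7), (5, 14), (10, 25)]
Compute completion times and tardiness:
  Job 1: p=4, d=7, C=4, tardiness=max(0,4-7)=0
  Job 2: p=5, d=14, C=9, tardiness=max(0,9-14)=0
  Job 3: p=10, d=25, C=19, tardiness=max(0,19-25)=0
Total tardiness = 0

0


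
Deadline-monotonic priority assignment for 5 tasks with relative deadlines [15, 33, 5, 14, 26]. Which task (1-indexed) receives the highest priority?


Sort tasks by relative deadline (ascending):
  Task 3: deadline = 5
  Task 4: deadline = 14
  Task 1: deadline = 15
  Task 5: deadline = 26
  Task 2: deadline = 33
Priority order (highest first): [3, 4, 1, 5, 2]
Highest priority task = 3

3


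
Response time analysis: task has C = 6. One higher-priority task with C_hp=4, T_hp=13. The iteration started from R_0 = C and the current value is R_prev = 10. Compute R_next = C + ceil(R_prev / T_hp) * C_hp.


R_next = C + ceil(R_prev / T_hp) * C_hp
ceil(10 / 13) = ceil(0.7692) = 1
Interference = 1 * 4 = 4
R_next = 6 + 4 = 10
R_next = R_prev, so the iteration has converged (response time = 10).

10


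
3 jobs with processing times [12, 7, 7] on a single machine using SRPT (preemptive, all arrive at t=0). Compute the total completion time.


Since all jobs arrive at t=0, SRPT equals SPT ordering.
SPT order: [7, 7, 12]
Completion times:
  Job 1: p=7, C=7
  Job 2: p=7, C=14
  Job 3: p=12, C=26
Total completion time = 7 + 14 + 26 = 47

47


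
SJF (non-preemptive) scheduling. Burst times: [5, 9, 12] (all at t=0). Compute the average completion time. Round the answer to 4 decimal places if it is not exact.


SJF order (ascending): [5, 9, 12]
Completion times:
  Job 1: burst=5, C=5
  Job 2: burst=9, C=14
  Job 3: burst=12, C=26
Average completion = 45/3 = 15.0

15.0


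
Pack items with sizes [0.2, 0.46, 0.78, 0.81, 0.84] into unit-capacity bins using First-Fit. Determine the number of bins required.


Place items sequentially using First-Fit:
  Item 0.2 -> new Bin 1
  Item 0.46 -> Bin 1 (now 0.66)
  Item 0.78 -> new Bin 2
  Item 0.81 -> new Bin 3
  Item 0.84 -> new Bin 4
Total bins used = 4

4


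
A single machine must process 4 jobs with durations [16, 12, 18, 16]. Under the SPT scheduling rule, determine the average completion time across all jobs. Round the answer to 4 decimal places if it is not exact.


Sort jobs by processing time (SPT order): [12, 16, 16, 18]
Compute completion times sequentially:
  Job 1: processing = 12, completes at 12
  Job 2: processing = 16, completes at 28
  Job 3: processing = 16, completes at 44
  Job 4: processing = 18, completes at 62
Sum of completion times = 146
Average completion time = 146/4 = 36.5

36.5


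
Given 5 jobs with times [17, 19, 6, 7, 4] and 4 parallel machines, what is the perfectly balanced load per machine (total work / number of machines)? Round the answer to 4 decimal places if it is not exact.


Total processing time = 17 + 19 + 6 + 7 + 4 = 53
Number of machines = 4
Ideal balanced load = 53 / 4 = 13.25

13.25


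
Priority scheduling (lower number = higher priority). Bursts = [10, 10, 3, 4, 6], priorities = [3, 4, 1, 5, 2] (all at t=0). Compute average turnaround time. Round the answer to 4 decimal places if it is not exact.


Sort by priority (ascending = highest first):
Order: [(1, 3), (2, 6), (3, 10), (4, 10), (5, 4)]
Completion times:
  Priority 1, burst=3, C=3
  Priority 2, burst=6, C=9
  Priority 3, burst=10, C=19
  Priority 4, burst=10, C=29
  Priority 5, burst=4, C=33
Average turnaround = 93/5 = 18.6

18.6


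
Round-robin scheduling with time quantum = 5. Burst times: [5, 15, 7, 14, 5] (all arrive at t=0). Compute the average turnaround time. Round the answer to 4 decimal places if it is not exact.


Time quantum = 5
Execution trace:
  J1 runs 5 units, time = 5
  J2 runs 5 units, time = 10
  J3 runs 5 units, time = 15
  J4 runs 5 units, time = 20
  J5 runs 5 units, time = 25
  J2 runs 5 units, time = 30
  J3 runs 2 units, time = 32
  J4 runs 5 units, time = 37
  J2 runs 5 units, time = 42
  J4 runs 4 units, time = 46
Finish times: [5, 42, 32, 46, 25]
Average turnaround = 150/5 = 30.0

30.0


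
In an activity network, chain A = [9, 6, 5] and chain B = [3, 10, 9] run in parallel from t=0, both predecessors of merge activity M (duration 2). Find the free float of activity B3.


ES(B3) = sum of predecessors on chain B = 13
EF(B3) = ES + duration = 13 + 9 = 22
Successor of B3 is M. ES(M) = max(sum(A), sum(B)) = max(20, 22) = 22
Free float = ES(successor) - EF(current) = 22 - 22 = 0

0


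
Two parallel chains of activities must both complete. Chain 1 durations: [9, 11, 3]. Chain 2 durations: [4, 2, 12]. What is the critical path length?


Path A total = 9 + 11 + 3 = 23
Path B total = 4 + 2 + 12 = 18
Critical path = longest path = max(23, 18) = 23

23


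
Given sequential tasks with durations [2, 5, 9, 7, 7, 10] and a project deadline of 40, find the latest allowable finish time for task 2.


LF(activity 2) = deadline - sum of successor durations
Successors: activities 3 through 6 with durations [9, 7, 7, 10]
Sum of successor durations = 33
LF = 40 - 33 = 7

7


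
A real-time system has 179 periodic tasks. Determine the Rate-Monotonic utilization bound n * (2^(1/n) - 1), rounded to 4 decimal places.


Compute 2^(1/179) = 1.0038798378
Subtract 1: 1.0038798378 - 1 = 0.0038798378
Multiply by n: 179 * 0.0038798378 = 0.6944909662
Round to 4 dp: 0.6945

0.6945


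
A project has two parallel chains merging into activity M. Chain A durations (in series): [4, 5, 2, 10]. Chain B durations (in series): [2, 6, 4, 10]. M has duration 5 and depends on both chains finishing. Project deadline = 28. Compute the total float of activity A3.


Forward pass: ES(A3) = sum of predecessors on chain A = 9
EF = ES + duration = 9 + 2 = 11
Backward pass: LF(M) = deadline = 28; LS(M) = 28 - 5 = 23
LF(A3) = LS(M) - sum(successors on chain A) = 23 - 10 = 13
LS = LF - duration = 13 - 2 = 11
Total float = LS - ES = 11 - 9 = 2

2


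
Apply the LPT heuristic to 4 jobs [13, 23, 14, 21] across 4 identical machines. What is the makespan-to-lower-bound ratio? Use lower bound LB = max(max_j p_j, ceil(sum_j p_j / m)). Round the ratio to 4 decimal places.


LPT order: [23, 21, 14, 13]
Machine loads after assignment: [23, 21, 14, 13]
LPT makespan = 23
Lower bound = max(max_job, ceil(total/4)) = max(23, 18) = 23
Ratio = 23 / 23 = 1.0

1.0


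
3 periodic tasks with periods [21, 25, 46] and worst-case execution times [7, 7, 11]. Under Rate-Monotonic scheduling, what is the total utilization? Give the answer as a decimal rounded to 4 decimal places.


Compute individual utilizations (exact fractions):
  Task 1: C/T = 7/21 = 1/3 (approx. 0.3333)
  Task 2: C/T = 7/25 (approx. 0.28)
  Task 3: C/T = 11/46 (approx. 0.2391)
Total utilization U = 1/3 + 7/25 + 11/46 = 2941/3450
Rounded to 4 decimal places: U = 0.8525
RM (Liu & Layland) bound for 3 tasks = 0.779763; compare with U = 2941/3450 (approx. 0.852464)
bound < U <= 1, so the RM sufficient condition is not met (inconclusive; an exact test such as response-time analysis is needed).

0.8525


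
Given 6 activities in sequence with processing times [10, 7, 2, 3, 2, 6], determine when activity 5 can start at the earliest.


Activity 5 starts after activities 1 through 4 complete.
Predecessor durations: [10, 7, 2, 3]
ES = 10 + 7 + 2 + 3 = 22

22


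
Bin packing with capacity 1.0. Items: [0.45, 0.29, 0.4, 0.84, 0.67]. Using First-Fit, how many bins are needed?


Place items sequentially using First-Fit:
  Item 0.45 -> new Bin 1
  Item 0.29 -> Bin 1 (now 0.74)
  Item 0.4 -> new Bin 2
  Item 0.84 -> new Bin 3
  Item 0.67 -> new Bin 4
Total bins used = 4

4
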